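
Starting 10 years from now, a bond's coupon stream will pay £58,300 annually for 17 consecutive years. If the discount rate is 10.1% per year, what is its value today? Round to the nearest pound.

£195,505

Value one period before first payment (t=9): 58300 × [1 − (1+0.101)^(−17)] / 0.101 = 58300 × 7.972159 = 464,776.8687
PV₀ = 464,776.8687 / (1+0.101)^9 = 464,776.8687 / 2.377310 = 195,505.3448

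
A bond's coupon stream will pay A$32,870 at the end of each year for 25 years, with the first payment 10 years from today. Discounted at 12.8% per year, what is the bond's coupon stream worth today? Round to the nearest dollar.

A$82,581

Value one period before first payment (t=9): 32870 × [1 − (1+0.128)^(−25)] / 0.128 = 32870 × 7.427853 = 244,153.5226
Discount back 9 years: 244,153.5226 × (1+0.128)^(−9) = 244,153.5226 × 0.338235 = 82,581.1826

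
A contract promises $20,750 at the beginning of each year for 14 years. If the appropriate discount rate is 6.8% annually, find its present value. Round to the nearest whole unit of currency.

PV = 20750 × [1 − (1+0.068)^(−14)] / 0.068 × (1+i) = 20750 × 9.453223 = 196,154.3672
Payments are at the start of each period, so multiply by (1+i).

$196,154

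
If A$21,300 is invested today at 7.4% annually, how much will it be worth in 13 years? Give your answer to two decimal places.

A$53,880.95

FV = 21,300 × (1 + 0.074)^13 = 53,880.9521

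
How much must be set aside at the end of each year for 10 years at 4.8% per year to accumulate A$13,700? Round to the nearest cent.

A$1,099.42

PMT = 13700 / ( [(1+0.048)^10 − 1] / 0.048 ) = 13700 / 12.461097 = 1,099.4217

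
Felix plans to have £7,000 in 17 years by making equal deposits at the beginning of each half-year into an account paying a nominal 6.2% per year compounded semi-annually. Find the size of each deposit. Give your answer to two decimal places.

i = 0.062/2 = 0.031 per half-year; n = 17·2 = 34.
FV-annuity factor × (1+i) = 60.647557; PMT = 7000 / 60.647557 = 115.4210

£115.42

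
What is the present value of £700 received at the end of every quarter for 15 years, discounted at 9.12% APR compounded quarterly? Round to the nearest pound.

£22,764

i = 0.0912/4 = 0.0228 per quarter; n = 15·4 = 60.
PV = 700 × [1 − (1+0.0228)^(−60)] / 0.0228 = 700 × 32.519416 = 22,763.5910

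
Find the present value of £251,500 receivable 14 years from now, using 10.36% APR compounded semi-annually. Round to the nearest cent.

Periodic rate i = 0.1036/2 = 0.0518; n = 14 × 2 = 28 periods.
PV = FV·(1+i)^(−n) = 251,500 × 0.243148 = 61,151.8117

£61,151.81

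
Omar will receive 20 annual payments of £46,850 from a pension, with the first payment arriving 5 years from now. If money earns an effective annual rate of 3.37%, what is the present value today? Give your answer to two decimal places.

£590,095.07

Value one period before first payment (t=4): 46850 × [1 − (1+0.0337)^(−20)] / 0.0337 = 46850 × 14.381045 = 673,751.9711
PV₀ = 673,751.9711 / (1+0.0337)^4 = 673,751.9711 / 1.141769 = 590,095.0664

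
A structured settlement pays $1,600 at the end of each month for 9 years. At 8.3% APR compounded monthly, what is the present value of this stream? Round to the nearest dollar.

$121,444

Periodic rate i = 0.083/12 = 0.00691667; n = 9 × 12 = 108 periods.
PV = PMT · [1 − (1+i)^(−n)] / i = 1600 · 75.902790 = 121,444.4647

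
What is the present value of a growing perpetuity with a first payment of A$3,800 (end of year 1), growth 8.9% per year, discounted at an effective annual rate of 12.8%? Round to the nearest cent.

A$97,435.90

PV = D₁/(r − g) = 3800/(0.128 − 0.089) = 97,435.8974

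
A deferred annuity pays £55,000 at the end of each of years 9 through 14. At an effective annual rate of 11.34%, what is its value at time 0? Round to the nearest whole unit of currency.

£97,568

Value one period before first payment (t=8): 55000 × [1 − (1+0.1134)^(−6)] / 0.1134 = 55000 × 4.189422 = 230,418.2368
Discount back 8 years: 230,418.2368 × (1+0.1134)^(−8) = 230,418.2368 × 0.423438 = 97,567.9350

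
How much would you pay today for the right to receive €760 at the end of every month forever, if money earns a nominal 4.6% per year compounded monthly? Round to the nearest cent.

Periodic rate i = 0.046/12 = 0.00383333.
PV = C/r = 760/0.00383333 = 198,260.8696

€198,260.87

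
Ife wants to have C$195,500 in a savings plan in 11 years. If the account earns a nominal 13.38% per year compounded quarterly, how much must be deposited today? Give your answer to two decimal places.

i = 0.1338/4 = 0.03345 per quarter; n = 11·4 = 44.
PV = 195,500 / (1 + 0.03345)^44 = 195,500 / 4.253404 = 45,963.1833

C$45,963.18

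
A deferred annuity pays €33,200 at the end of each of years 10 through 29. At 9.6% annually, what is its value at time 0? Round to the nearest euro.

€127,325

Value one period before first payment (t=9): 33200 × [1 − (1+0.096)^(−20)] / 0.096 = 33200 × 8.751270 = 290,542.1649
PV₀ = 290,542.1649 / (1+0.096)^9 = 290,542.1649 / 2.281891 = 127,325.1454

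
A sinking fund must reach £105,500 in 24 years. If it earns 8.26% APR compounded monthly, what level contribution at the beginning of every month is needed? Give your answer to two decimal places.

With 12 periods per year: i = 0.00688333, n = 288.
FV-annuity factor × (1+i) = 908.536247; PMT = 105500 / 908.536247 = 116.1208

£116.12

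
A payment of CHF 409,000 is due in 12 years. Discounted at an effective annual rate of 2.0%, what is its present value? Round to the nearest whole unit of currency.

CHF 322,494

Discount factor = (1+0.02)^(−12) = 0.788493; PV = 409,000 × 0.788493 = 322,493.7088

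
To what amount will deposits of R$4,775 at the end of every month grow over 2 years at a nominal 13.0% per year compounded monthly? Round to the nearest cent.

i = 0.13/12 = 0.0108333 per month; n = 2·12 = 24.
FV = PMT · [(1+i)^n − 1] / i = 4775 · 27.241655 = 130,078.9026

R$130,078.90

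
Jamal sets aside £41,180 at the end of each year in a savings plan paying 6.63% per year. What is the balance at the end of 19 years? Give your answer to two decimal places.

£1,482,088.78

Accumulation factor s(19|0.0663) = 35.990500; FV = 41180 × 35.990500 = 1,482,088.7801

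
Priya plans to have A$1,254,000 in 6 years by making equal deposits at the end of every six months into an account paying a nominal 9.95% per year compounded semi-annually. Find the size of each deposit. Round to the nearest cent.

With 2 periods per year: i = 0.04975, n = 12.
PMT = 1.254e+06 / ( [(1+0.04975)^12 − 1] / 0.04975 ) = 1.254e+06 / 15.894111 = 78,897.1463

A$78,897.15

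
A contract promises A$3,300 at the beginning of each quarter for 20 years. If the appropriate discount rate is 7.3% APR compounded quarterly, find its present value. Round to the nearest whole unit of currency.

With 4 periods per year: i = 0.01825, n = 80.
PV = PMT · [1 − (1+i)^(−n)] / i × (1+i) = 3300 · 42.665327 = 140,795.5792
(Beginning-of-period payments → annuity-due factor ×(1+i).)

A$140,796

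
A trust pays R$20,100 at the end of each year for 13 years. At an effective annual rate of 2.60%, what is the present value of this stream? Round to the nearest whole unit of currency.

PV = PMT · [1 − (1+i)^(−n)] / i = 20100 · 10.912213 = 219,335.4912

R$219,335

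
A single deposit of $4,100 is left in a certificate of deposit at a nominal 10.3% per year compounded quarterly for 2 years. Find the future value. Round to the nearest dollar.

With 4 periods per year: i = 0.02575, n = 8.
4,100 × (1+0.02575)^8 = 4,100 × 1.225553 = 5,024.7685

$5,025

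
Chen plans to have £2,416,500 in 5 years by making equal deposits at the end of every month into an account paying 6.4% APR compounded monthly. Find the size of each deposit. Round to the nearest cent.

£34,280.49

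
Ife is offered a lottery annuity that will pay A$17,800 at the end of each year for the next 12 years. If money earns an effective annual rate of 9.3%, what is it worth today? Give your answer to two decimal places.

PV = 17800 × [1 − (1+0.093)^(−12)] / 0.093 = 17800 × 7.053767 = 125,557.0478

A$125,557.05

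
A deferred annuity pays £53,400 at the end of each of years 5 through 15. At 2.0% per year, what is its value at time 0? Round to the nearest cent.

Value one period before first payment (t=4): 53400 × [1 − (1+0.02)^(−11)] / 0.02 = 53400 × 9.786848 = 522,617.6856
Discount back 4 years: 522,617.6856 × (1+0.02)^(−4) = 522,617.6856 × 0.923845 = 482,817.9584

£482,817.96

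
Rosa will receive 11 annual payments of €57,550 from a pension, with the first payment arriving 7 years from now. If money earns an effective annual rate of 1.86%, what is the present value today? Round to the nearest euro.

Value one period before first payment (t=6): 57550 × [1 − (1+0.0186)^(−11)] / 0.0186 = 57550 × 9.865246 = 567,744.8865
PV₀ = 567,744.8865 / (1+0.0186)^6 = 567,744.8865 / 1.116920 = 508,312.9807

€508,313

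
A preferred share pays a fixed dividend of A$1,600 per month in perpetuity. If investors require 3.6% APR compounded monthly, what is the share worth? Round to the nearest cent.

A$533,333.33

Periodic rate i = 0.036/12 = 0.003.
PV = PMT / i = 1600 / 0.003 = 533,333.3333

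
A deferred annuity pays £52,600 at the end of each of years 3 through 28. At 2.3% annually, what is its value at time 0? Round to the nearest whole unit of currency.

Value one period before first payment (t=2): 52600 × [1 − (1+0.023)^(−26)] / 0.023 = 52600 × 19.406620 = 1,020,788.2352
Discount back 2 years: 1,020,788.2352 × (1+0.023)^(−2) = 1,020,788.2352 × 0.955540 = 975,403.6775

£975,404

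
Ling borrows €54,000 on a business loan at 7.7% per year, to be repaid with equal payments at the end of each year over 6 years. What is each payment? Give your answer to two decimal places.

€11,574.93

PMT = 54000 / ( [1 − (1+0.077)^(−6)] / 0.077 ) = 54000 / 4.665256 = 11,574.9287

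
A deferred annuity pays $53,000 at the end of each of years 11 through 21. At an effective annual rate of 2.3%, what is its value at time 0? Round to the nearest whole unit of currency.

$406,238

Value one period before first payment (t=10): 53000 × [1 − (1+0.023)^(−11)] / 0.023 = 53000 × 9.621906 = 509,961.0387
Discount back 10 years: 509,961.0387 × (1+0.023)^(−10) = 509,961.0387 × 0.796606 = 406,238.1071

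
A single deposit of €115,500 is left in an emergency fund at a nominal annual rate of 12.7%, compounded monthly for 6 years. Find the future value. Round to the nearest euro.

€246,476

i = 0.127/12 = 0.0105833 per month; n = 6·12 = 72.
FV = 115,500 × (1 + 0.0105833)^72 = 246,476.4634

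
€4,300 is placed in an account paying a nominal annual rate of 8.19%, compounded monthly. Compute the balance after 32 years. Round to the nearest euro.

€58,587

With 12 periods per year: i = 0.006825, n = 384.
FV = PV·(1+i)^n = 4,300 × 13.624873 = 58,586.9531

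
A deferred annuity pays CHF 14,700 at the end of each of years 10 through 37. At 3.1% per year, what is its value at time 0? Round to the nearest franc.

PV at t=9 (ordinary 28-year annuity): 14700 × a(28|0.031) = 14700 × 18.536751 = 272,490.2440
PV₀ = 272,490.2440 / (1+0.031)^9 = 272,490.2440 / 1.316218 = 207,025.0844

CHF 207,025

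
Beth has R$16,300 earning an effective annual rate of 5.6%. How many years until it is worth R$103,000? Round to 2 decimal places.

33.83 years

n = ln(103000/16300) / ln(1+0.056) = ln(6.31902) / 0.054488 = 33.8342 years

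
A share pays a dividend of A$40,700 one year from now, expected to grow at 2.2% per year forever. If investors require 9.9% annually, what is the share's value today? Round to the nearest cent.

A$528,571.43

PV = D₁/(r − g) = 40700/(0.099 − 0.022) = 528,571.4286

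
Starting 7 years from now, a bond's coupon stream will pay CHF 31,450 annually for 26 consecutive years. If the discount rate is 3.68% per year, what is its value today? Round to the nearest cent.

CHF 419,158.57

Value one period before first payment (t=6): 31450 × [1 − (1+0.0368)^(−26)] / 0.0368 = 31450 × 16.554941 = 520,652.8928
Discount back 6 years: 520,652.8928 × (1+0.0368)^(−6) = 520,652.8928 × 0.805063 = 419,158.5743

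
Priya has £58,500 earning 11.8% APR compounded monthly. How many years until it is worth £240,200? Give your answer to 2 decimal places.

Periodic rate i = 0.118/12 = 0.00983333.
(1+i)^n = 240200/58500 = 4.10598, so n = ln 4.10598 / ln 1.00983 = 144.3436 months
= 144.3436/12 years

12.03 years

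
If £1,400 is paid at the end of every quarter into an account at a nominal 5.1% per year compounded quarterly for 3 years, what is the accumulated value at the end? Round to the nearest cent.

With 4 periods per year: i = 0.01275, n = 12.
Accumulation factor s(12|0.01275) = 12.878311; FV = 1400 × 12.878311 = 18,029.6354

£18,029.64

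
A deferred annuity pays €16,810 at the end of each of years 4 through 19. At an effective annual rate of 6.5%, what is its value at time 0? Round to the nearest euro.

€135,930

Value one period before first payment (t=3): 16810 × [1 − (1+0.065)^(−16)] / 0.065 = 16810 × 9.767764 = 164,196.1159
PV₀ = 164,196.1159 / (1+0.065)^3 = 164,196.1159 / 1.207950 = 135,929.6054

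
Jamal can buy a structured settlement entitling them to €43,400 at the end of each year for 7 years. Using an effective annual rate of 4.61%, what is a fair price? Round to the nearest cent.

€254,716.90

PV = PMT · [1 − (1+i)^(−n)] / i = 43400 · 5.869053 = 254,716.8986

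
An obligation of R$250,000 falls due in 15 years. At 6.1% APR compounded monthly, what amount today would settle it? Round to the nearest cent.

i = 0.061/12 = 0.00508333 per month; n = 15·12 = 180.
PV = FV·(1+i)^(−n) = 250,000 × 0.401446 = 100,361.5024

R$100,361.50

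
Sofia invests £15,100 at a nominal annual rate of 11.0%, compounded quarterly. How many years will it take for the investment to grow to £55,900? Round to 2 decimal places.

Periodic rate i = 0.11/4 = 0.0275.
(1+i)^n = 55900/15100 = 3.70199, so n = ln 3.70199 / ln 1.0275 = 48.2467 quarters
= 48.2467/4 years

12.06 years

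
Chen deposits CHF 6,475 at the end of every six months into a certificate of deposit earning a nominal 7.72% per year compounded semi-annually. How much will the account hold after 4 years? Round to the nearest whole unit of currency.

CHF 59,365

Periodic rate i = 0.0772/2 = 0.0386; n = 4 × 2 = 8 periods.
FV = 6475 × [(1+0.0386)^8 − 1] / 0.0386 = 6475 × 9.168390 = 59,365.3277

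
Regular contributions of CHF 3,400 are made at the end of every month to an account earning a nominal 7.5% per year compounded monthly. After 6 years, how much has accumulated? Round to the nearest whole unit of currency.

Periodic rate i = 0.075/12 = 0.00625; n = 6 × 12 = 72 periods.
Accumulation factor s(72|0.00625) = 90.578789; FV = 3400 × 90.578789 = 307,967.8820

CHF 307,968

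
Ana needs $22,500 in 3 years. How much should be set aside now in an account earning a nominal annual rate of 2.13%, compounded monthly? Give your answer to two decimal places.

$21,108.42

Periodic rate i = 0.0213/12 = 0.001775; n = 3 × 12 = 36 periods.
Discount factor = (1+0.001775)^(−36) = 0.938152; PV = 22,500 × 0.938152 = 21,108.4187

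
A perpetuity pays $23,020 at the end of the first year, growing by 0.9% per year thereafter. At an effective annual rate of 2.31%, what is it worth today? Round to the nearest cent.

PV = D₁/(r − g) = 23020/(0.0231 − 0.009) = 1,632,624.1135

$1,632,624.11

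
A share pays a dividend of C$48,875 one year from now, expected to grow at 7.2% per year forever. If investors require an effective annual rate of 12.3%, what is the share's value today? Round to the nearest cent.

C$958,333.33

PV = D₁/(r − g) = 48875/(0.123 − 0.072) = 958,333.3333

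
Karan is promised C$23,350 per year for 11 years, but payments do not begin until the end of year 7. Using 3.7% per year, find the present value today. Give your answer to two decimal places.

C$167,184.89

PV at t=6 (ordinary 11-year annuity): 23350 × a(11|0.037) = 23350 × 8.903949 = 207,907.2136
PV₀ = 207,907.2136 / (1+0.037)^6 = 207,907.2136 / 1.243577 = 167,184.8884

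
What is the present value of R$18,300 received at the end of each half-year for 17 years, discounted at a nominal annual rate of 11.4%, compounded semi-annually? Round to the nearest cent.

R$272,296.79

Periodic rate i = 0.114/2 = 0.057; n = 17 × 2 = 34 periods.
PV = PMT · [1 − (1+i)^(−n)] / i = 18300 · 14.879606 = 272,296.7891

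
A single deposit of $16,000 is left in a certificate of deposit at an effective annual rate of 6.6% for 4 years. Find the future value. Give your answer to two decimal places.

FV = 16,000 × (1 + 0.066)^4 = 20,660.8793

$20,660.88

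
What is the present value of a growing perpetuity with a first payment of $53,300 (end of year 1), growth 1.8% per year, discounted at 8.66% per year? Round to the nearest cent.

PV = PMT / (i − g) = 53300 / (0.0866 − 0.018) = 53300 / 0.068600 = 776,967.9300

$776,967.93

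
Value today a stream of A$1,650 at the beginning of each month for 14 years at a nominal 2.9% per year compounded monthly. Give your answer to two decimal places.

Periodic rate i = 0.029/12 = 0.00241667; n = 14 × 12 = 168 periods.
Annuity factor a(168|0.00241667) × (1+i) = 138.276838; PV = 1650 × 138.276838 = 228,156.7832
(annuity-due: payments at period start, so ×(1+i).)

A$228,156.78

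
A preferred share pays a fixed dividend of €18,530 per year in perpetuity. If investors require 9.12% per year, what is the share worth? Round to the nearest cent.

€203,179.82

PV = PMT / i = 18530 / 0.0912 = 203,179.8246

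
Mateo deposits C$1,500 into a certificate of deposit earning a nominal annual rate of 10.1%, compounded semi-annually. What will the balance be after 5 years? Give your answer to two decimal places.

C$2,455.00

i = 0.101/2 = 0.0505 per half-year; n = 5·2 = 10.
FV = PV·(1+i)^n = 1,500 × 1.636668 = 2,455.0019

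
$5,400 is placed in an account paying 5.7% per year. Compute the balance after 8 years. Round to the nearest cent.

$8,413.83

5,400 × (1+0.057)^8 = 5,400 × 1.558116 = 8,413.8286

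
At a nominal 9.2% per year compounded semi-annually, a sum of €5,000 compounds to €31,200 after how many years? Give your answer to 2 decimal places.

Periodic rate i = 0.092/2 = 0.046.
n = ln(31200/5000) / ln(1+0.046) = ln(6.24000) / 0.044973 = 40.7125 half-years
= 40.7125/2 years

20.36 years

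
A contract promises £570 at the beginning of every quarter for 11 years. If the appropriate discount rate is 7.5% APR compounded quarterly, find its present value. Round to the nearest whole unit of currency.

Periodic rate i = 0.075/4 = 0.01875; n = 11 × 4 = 44 periods.
Annuity factor a(44|0.01875) × (1+i) = 30.339978; PV = 570 × 30.339978 = 17,293.7872
Payments are at the start of each period, so multiply by (1+i).

£17,294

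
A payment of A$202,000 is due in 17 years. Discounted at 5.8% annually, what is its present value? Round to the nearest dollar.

A$77,463

PV = FV·(1+i)^(−n) = 202,000 × 0.383481 = 77,463.1260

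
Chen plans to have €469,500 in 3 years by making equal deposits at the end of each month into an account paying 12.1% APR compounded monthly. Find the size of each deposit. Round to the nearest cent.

€10,882.43

With 12 periods per year: i = 0.0100833, n = 36.
PMT = 469500 / ( [(1+0.0100833)^36 − 1] / 0.0100833 ) = 469500 / 43.142949 = 10,882.4272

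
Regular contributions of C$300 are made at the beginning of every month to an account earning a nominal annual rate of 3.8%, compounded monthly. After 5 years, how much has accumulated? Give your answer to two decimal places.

C$19,851.93

Periodic rate i = 0.038/12 = 0.00316667; n = 5 × 12 = 60 periods.
FV = PMT · [(1+i)^n − 1] / i × (1+i) = 300 · 66.173087 = 19,851.9262
(annuity-due: payments at period start, so ×(1+i).)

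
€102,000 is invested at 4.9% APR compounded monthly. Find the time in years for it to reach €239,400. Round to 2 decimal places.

Periodic rate i = 0.049/12 = 0.00408333.
(1+i)^n = 239400/102000 = 2.34706, so n = ln 2.34706 / ln 1.00408 = 209.3642 months
= 209.3642/12 years

17.45 years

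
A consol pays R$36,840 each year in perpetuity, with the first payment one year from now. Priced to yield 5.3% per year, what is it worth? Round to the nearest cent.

R$695,094.34

PV = C/r = 36840/0.053 = 695,094.3396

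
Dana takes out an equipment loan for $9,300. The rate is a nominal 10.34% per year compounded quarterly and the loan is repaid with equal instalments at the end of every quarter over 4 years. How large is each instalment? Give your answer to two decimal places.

With 4 periods per year: i = 0.02585, n = 16.
Annuity-PV factor = 12.969061; PMT = 9300 / 12.969061 = 717.0912

$717.09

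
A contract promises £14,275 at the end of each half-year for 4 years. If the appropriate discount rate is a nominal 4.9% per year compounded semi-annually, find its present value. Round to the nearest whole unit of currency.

£102,572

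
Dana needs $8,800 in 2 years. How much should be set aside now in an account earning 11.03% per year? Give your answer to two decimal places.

$7,138.42

PV = 8,800 / (1 + 0.1103)^2 = 8,800 / 1.232766 = 7,138.4183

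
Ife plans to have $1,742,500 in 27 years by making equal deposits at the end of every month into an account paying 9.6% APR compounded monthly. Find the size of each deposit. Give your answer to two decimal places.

With 12 periods per year: i = 0.008, n = 324.
FV-annuity factor = 1527.427510; PMT = 1.7425e+06 / 1527.427510 = 1,140.8070

$1,140.81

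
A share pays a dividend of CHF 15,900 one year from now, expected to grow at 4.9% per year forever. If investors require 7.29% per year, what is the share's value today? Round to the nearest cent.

PV = PMT / (i − g) = 15900 / (0.0729 − 0.049) = 15900 / 0.023900 = 665,271.9665

CHF 665,271.97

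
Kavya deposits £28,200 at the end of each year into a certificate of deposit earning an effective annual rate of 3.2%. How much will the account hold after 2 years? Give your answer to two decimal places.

FV = 28200 × [(1+0.032)^2 − 1] / 0.032 = 28200 × 2.032000 = 57,302.4000

£57,302.40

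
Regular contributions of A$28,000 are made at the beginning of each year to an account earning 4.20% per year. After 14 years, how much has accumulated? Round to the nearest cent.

A$541,065.99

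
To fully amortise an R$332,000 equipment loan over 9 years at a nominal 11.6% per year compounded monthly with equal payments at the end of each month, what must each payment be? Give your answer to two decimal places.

Periodic rate i = 0.116/12 = 0.00966667; n = 9 × 12 = 108 periods.
Annuity-PV factor = 66.846914; PMT = 332000 / 66.846914 = 4,966.5718

R$4,966.57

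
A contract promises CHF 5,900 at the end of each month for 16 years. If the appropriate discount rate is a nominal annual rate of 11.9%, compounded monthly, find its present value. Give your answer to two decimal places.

i = 0.119/12 = 0.00991667 per month; n = 16·12 = 192.
Annuity factor a(192|0.00991667) = 85.676443; PV = 5900 × 85.676443 = 505,491.0138

CHF 505,491.01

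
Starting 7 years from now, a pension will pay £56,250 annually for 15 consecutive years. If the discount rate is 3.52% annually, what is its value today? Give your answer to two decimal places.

£525,671.34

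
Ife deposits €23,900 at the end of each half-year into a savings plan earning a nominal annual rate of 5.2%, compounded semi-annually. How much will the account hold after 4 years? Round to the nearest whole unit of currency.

With 2 periods per year: i = 0.026, n = 8.
FV = PMT · [(1+i)^n − 1] / i = 23900 · 8.767112 = 209,533.9827

€209,534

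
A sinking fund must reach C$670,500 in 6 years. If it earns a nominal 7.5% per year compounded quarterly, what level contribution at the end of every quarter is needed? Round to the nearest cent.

C$22,378.21

i = 0.075/4 = 0.01875 per quarter; n = 6·4 = 24.
FV-annuity factor = 29.962188; PMT = 670500 / 29.962188 = 22,378.2056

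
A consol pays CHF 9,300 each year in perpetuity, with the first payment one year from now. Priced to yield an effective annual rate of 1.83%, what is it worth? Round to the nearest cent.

PV = PMT / i = 9300 / 0.0183 = 508,196.7213

CHF 508,196.72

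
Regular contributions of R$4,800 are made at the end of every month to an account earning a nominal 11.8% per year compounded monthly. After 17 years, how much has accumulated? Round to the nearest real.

i = 0.118/12 = 0.00983333 per month; n = 17·12 = 204.
Accumulation factor s(204|0.00983333) = 646.885516; FV = 4800 × 646.885516 = 3,105,050.4751

R$3,105,050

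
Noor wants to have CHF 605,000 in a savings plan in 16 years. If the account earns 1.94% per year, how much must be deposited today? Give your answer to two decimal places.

CHF 444,878.39

PV = 605,000 / (1 + 0.0194)^16 = 605,000 / 1.359922 = 444,878.3861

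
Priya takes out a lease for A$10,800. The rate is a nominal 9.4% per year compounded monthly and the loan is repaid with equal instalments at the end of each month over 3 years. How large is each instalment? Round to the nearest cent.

A$345.45

With 12 periods per year: i = 0.00783333, n = 36.
PMT = 10800 / ( [1 − (1+0.00783333)^(−36)] / 0.00783333 ) = 10800 / 31.263458 = 345.4512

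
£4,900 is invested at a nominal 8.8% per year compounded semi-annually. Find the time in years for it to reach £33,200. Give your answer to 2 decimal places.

Periodic rate i = 0.088/2 = 0.044.
(1+i)^n = 33200/4900 = 6.77551, so n = ln 6.77551 / ln 1.044 = 44.4342 half-years
= 44.4342/2 years

22.22 years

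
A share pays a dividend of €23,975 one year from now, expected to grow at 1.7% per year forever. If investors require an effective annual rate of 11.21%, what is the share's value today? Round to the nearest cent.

€252,103.05

PV = PMT / (i − g) = 23975 / (0.1121 − 0.017) = 23975 / 0.095100 = 252,103.0494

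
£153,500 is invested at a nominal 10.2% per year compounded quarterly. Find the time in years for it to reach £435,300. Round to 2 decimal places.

Periodic rate i = 0.102/4 = 0.0255.
n = ln(435300/153500) / ln(1+0.0255) = ln(2.83583) / 0.025180 = 41.3949 quarters
= 41.3949/4 years

10.35 years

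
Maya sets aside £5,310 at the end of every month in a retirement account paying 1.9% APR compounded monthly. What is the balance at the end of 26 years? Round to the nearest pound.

£2,140,383

Periodic rate i = 0.019/12 = 0.00158333; n = 26 × 12 = 312 periods.
FV = 5310 × [(1+0.00158333)^312 − 1] / 0.00158333 = 5310 × 403.085325 = 2,140,383.0759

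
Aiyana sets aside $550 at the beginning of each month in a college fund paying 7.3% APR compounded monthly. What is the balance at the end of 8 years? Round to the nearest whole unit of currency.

$71,862

With 12 periods per year: i = 0.00608333, n = 96.
FV = PMT · [(1+i)^n − 1] / i × (1+i) = 550 · 130.657519 = 71,861.6354
(Beginning-of-period payments → annuity-due factor ×(1+i).)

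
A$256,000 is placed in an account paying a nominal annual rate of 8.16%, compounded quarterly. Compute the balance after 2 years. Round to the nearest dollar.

A$300,887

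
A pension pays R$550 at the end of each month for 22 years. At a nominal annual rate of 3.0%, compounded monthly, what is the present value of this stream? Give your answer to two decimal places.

i = 0.03/12 = 0.0025 per month; n = 22·12 = 264.
PV = PMT · [1 − (1+i)^(−n)] / i = 550 · 193.089119 = 106,199.0154

R$106,199.02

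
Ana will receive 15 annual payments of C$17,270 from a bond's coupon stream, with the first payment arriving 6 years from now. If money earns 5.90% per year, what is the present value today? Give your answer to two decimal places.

Value one period before first payment (t=5): 17270 × [1 − (1+0.059)^(−15)] / 0.059 = 17270 × 9.776024 = 168,831.9421
Discount back 5 years: 168,831.9421 × (1+0.059)^(−5) = 168,831.9421 × 0.750793 = 126,757.8358

C$126,757.84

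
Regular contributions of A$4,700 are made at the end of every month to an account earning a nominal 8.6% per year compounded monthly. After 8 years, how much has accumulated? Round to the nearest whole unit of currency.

A$645,882

With 12 periods per year: i = 0.00716667, n = 96.
Accumulation factor s(96|0.00716667) = 137.421772; FV = 4700 × 137.421772 = 645,882.3266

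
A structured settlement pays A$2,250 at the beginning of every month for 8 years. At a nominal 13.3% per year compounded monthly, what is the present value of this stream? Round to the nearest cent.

A$134,012.96

i = 0.133/12 = 0.0110833 per month; n = 8·12 = 96.
PV = 2250 × [1 − (1+0.0110833)^(−96)] / 0.0110833 × (1+i) = 2250 × 59.561314 = 134,012.9560
(annuity-due: payments at period start, so ×(1+i).)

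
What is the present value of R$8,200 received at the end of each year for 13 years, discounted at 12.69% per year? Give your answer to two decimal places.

R$50,945.49

PV = 8200 × [1 − (1+0.1269)^(−13)] / 0.1269 = 8200 × 6.212864 = 50,945.4865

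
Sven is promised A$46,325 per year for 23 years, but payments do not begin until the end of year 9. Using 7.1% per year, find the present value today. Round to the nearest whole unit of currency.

Value one period before first payment (t=8): 46325 × [1 − (1+0.071)^(−23)] / 0.071 = 46325 × 11.176578 = 517,754.9705
Discount back 8 years: 517,754.9705 × (1+0.071)^(−8) = 517,754.9705 × 0.577676 = 299,094.5573

A$299,095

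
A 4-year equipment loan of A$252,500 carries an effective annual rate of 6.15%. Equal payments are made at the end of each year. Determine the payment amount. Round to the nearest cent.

PMT = 252500 / ( [1 − (1+0.0615)^(−4)] / 0.0615 ) = 252500 / 3.453237 = 73,119.8026

A$73,119.80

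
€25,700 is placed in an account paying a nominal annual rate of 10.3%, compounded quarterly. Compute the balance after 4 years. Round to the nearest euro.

Periodic rate i = 0.103/4 = 0.02575; n = 4 × 4 = 16 periods.
FV = 25,700 × (1 + 0.02575)^16 = 38,600.9092

€38,601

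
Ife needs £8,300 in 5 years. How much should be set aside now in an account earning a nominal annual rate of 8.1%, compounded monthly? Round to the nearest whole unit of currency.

i = 0.081/12 = 0.00675 per month; n = 5·12 = 60.
PV = FV·(1+i)^(−n) = 8,300 × 0.667885 = 5,543.4457

£5,543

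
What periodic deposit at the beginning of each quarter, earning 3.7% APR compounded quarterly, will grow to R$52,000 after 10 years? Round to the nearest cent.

R$1,070.33

With 4 periods per year: i = 0.00925, n = 40.
FV-annuity factor × (1+i) = 48.583052; PMT = 52000 / 48.583052 = 1,070.3321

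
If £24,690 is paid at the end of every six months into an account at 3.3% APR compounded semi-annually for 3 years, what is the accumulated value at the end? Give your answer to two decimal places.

£154,386.89

With 2 periods per year: i = 0.0165, n = 6.
FV = 24690 × [(1+0.0165)^6 − 1] / 0.0165 = 24690 × 6.253013 = 154,386.8867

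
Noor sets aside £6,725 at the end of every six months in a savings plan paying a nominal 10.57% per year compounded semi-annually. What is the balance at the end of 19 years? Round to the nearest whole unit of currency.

Periodic rate i = 0.1057/2 = 0.05285; n = 19 × 2 = 38 periods.
Accumulation factor s(38|0.05285) = 115.009818; FV = 6725 × 115.009818 = 773,441.0254

£773,441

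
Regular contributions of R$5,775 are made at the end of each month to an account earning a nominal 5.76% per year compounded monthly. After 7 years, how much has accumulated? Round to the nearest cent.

R$595,743.30

i = 0.0576/12 = 0.0048 per month; n = 7·12 = 84.
FV = PMT · [(1+i)^n − 1] / i = 5775 · 103.159013 = 595,743.2982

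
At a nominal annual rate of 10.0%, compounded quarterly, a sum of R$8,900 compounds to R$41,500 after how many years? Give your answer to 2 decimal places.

Periodic rate i = 0.1/4 = 0.025.
(1+i)^n = 41500/8900 = 4.66292, so n = ln 4.66292 / ln 1.025 = 62.3523 quarters
= 62.3523/4 years

15.59 years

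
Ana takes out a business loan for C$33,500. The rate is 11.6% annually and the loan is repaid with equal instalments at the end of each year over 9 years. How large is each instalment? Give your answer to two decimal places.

C$6,191.95

PMT = 33500 / ( [1 − (1+0.116)^(−9)] / 0.116 ) = 33500 / 5.410252 = 6,191.9483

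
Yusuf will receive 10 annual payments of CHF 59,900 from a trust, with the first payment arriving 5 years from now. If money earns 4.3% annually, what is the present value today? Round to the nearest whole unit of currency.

PV at t=4 (ordinary 10-year annuity): 59900 × a(10|0.043) = 59900 × 7.991107 = 478,667.3327
PV₀ = 478,667.3327 / (1+0.043)^4 = 478,667.3327 / 1.183415 = 404,479.5376

CHF 404,480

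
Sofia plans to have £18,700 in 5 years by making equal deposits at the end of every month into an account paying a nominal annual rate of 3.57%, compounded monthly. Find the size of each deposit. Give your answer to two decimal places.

£285.14

With 12 periods per year: i = 0.002975, n = 60.
FV-annuity factor = 65.581898; PMT = 18700 / 65.581898 = 285.1397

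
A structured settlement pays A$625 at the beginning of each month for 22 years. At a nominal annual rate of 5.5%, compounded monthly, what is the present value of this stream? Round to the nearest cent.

i = 0.055/12 = 0.00458333 per month; n = 22·12 = 264.
PV = 625 × [1 − (1+0.00458333)^(−264)] / 0.00458333 × (1+i) = 625 × 153.641462 = 96,025.9137
(annuity-due: payments at period start, so ×(1+i).)

A$96,025.91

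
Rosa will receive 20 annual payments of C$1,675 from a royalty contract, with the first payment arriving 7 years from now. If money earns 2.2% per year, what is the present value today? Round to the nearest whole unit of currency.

Value one period before first payment (t=6): 1675 × [1 − (1+0.022)^(−20)] / 0.022 = 1675 × 16.040185 = 26,867.3107
PV₀ = 26,867.3107 / (1+0.022)^6 = 26,867.3107 / 1.139477 = 23,578.6438

C$23,579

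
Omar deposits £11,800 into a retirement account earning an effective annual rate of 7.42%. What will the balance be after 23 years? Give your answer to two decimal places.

FV = 11,800 × (1 + 0.0742)^23 = 61,212.5416

£61,212.54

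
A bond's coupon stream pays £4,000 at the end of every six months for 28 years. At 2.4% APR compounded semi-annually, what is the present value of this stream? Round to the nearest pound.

i = 0.024/2 = 0.012 per half-year; n = 28·2 = 56.
PV = PMT · [1 − (1+i)^(−n)] / i = 4000 · 40.605580 = 162,422.3216

£162,422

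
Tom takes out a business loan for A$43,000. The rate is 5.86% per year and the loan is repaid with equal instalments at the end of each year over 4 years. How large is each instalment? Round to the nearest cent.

A$12,369.68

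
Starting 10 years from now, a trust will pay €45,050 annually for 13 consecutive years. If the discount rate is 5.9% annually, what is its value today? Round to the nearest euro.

Value one period before first payment (t=9): 45050 × [1 − (1+0.059)^(−13)] / 0.059 = 45050 × 8.904626 = 401,153.3863
PV₀ = 401,153.3863 / (1+0.059)^9 = 401,153.3863 / 1.675188 = 239,467.6331

€239,468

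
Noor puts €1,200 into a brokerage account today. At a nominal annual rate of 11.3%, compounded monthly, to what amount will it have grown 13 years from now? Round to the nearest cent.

€5,178.15

i = 0.113/12 = 0.00941667 per month; n = 13·12 = 156.
1,200 × (1+0.00941667)^156 = 1,200 × 4.315126 = 5,178.1515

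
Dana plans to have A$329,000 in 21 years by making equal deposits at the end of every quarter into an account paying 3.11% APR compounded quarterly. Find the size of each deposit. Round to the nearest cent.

A$2,790.60

With 4 periods per year: i = 0.007775, n = 84.
FV-annuity factor = 117.895944; PMT = 329000 / 117.895944 = 2,790.5964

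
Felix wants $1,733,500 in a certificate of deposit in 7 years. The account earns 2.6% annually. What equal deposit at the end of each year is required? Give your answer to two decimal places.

FV-annuity factor = 7.570285; PMT = 1.7335e+06 / 7.570285 = 228,987.4208

$228,987.42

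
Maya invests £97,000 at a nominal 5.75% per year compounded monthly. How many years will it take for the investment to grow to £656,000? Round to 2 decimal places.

Periodic rate i = 0.0575/12 = 0.00479167.
n = ln(656000/97000) / ln(1+0.00479167) = ln(6.76289) / 0.004780 = 399.8662 months
= 399.8662/12 years

33.32 years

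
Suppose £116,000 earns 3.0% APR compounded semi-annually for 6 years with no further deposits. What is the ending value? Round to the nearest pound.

£138,692

Periodic rate i = 0.03/2 = 0.015; n = 6 × 2 = 12 periods.
FV = 116,000 × (1 + 0.015)^12 = 138,691.7079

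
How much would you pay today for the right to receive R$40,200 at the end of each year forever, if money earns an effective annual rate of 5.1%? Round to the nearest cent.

PV = C/r = 40200/0.051 = 788,235.2941

R$788,235.29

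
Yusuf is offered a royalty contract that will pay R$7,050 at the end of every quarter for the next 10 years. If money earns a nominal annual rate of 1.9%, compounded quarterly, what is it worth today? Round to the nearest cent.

i = 0.019/4 = 0.00475 per quarter; n = 10·4 = 40.
Annuity factor a(40|0.00475) = 36.351325; PV = 7050 × 36.351325 = 256,276.8425

R$256,276.84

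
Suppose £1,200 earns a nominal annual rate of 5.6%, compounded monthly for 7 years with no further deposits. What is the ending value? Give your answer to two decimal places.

£1,774.31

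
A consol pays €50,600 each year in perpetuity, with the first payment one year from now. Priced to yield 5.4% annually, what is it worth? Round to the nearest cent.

PV = C/r = 50600/0.054 = 937,037.0370

€937,037.04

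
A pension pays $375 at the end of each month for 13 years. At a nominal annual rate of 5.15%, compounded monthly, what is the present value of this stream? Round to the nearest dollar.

i = 0.0515/12 = 0.00429167 per month; n = 13·12 = 156.
Annuity factor a(156|0.00429167) = 113.545997; PV = 375 × 113.545997 = 42,579.7488

$42,580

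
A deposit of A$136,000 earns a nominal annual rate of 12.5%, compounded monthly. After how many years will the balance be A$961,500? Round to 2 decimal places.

Periodic rate i = 0.125/12 = 0.0104167.
n = ln(961500/136000) / ln(1+0.0104167) = ln(7.06985) / 0.010363 = 188.7368 months
= 188.7368/12 years

15.73 years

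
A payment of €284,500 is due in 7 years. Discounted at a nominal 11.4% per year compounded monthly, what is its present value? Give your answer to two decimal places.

With 12 periods per year: i = 0.0095, n = 84.
PV = 284,500 / (1 + 0.0095)^84 = 284,500 / 2.212744 = 128,573.3961

€128,573.40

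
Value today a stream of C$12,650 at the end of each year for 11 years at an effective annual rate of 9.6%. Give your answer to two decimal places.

C$83,697.62

PV = PMT · [1 − (1+i)^(−n)] / i = 12650 · 6.616412 = 83,697.6151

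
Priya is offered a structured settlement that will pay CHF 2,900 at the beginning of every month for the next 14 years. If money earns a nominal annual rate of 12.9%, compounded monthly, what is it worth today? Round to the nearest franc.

With 12 periods per year: i = 0.01075, n = 168.
PV = 2900 × [1 − (1+0.01075)^(−168)] / 0.01075 × (1+i) = 2900 × 78.424668 = 227,431.5369
(annuity-due: payments at period start, so ×(1+i).)

CHF 227,432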